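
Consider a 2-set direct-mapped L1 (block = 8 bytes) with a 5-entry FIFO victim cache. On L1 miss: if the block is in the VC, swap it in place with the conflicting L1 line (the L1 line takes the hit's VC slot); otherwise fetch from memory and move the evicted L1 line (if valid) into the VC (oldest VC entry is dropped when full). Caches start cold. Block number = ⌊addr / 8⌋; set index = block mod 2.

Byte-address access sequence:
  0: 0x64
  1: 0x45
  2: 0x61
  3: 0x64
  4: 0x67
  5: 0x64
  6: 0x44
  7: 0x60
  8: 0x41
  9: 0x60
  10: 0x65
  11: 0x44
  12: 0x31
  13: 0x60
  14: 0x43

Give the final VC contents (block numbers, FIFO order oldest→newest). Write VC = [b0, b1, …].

VC = [6, 12]

#0 0x64→b12/s0 MISS; vc=[]
#1 0x45→b8/s0 MISS; vc=[12]
#2 0x61→b12/s0 VC-HIT; vc=[8]
#3 0x64→b12/s0 L1-HIT; vc=[8]
#4 0x67→b12/s0 L1-HIT; vc=[8]
#5 0x64→b12/s0 L1-HIT; vc=[8]
#6 0x44→b8/s0 VC-HIT; vc=[12]
#7 0x60→b12/s0 VC-HIT; vc=[8]
#8 0x41→b8/s0 VC-HIT; vc=[12]
#9 0x60→b12/s0 VC-HIT; vc=[8]
#10 0x65→b12/s0 L1-HIT; vc=[8]
#11 0x44→b8/s0 VC-HIT; vc=[12]
#12 0x31→b6/s0 MISS; vc=[12,8]
#13 0x60→b12/s0 VC-HIT; vc=[6,8]
#14 0x43→b8/s0 VC-HIT; vc=[6,12]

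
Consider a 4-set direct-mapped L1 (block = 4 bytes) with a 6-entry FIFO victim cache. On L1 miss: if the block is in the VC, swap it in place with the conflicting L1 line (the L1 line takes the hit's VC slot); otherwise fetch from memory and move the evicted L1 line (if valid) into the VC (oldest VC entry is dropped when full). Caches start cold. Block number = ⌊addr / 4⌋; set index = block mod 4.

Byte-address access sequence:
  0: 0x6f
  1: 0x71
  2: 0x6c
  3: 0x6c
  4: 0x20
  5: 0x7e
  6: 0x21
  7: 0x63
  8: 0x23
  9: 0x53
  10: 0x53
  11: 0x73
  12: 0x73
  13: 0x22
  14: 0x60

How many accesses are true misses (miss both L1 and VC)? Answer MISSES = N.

MISSES = 6

  [0] addr=0x6f blk=27 s=3: MISS | VC []
  [1] addr=0x71 blk=28 s=0: MISS | VC []
  [2] addr=0x6c blk=27 s=3: L1-HIT | VC []
  [3] addr=0x6c blk=27 s=3: L1-HIT | VC []
  [4] addr=0x20 blk=8 s=0: MISS | VC [28]
  [5] addr=0x7e blk=31 s=3: MISS | VC [28, 27]
  [6] addr=0x21 blk=8 s=0: L1-HIT | VC [28, 27]
  [7] addr=0x63 blk=24 s=0: MISS | VC [28, 27, 8]
  [8] addr=0x23 blk=8 s=0: VC-HIT | VC [28, 27, 24]
  [9] addr=0x53 blk=20 s=0: MISS | VC [28, 27, 24, 8]
  [10] addr=0x53 blk=20 s=0: L1-HIT | VC [28, 27, 24, 8]
  [11] addr=0x73 blk=28 s=0: VC-HIT | VC [20, 27, 24, 8]
  [12] addr=0x73 blk=28 s=0: L1-HIT | VC [20, 27, 24, 8]
  [13] addr=0x22 blk=8 s=0: VC-HIT | VC [20, 27, 24, 28]
  [14] addr=0x60 blk=24 s=0: VC-HIT | VC [20, 27, 8, 28]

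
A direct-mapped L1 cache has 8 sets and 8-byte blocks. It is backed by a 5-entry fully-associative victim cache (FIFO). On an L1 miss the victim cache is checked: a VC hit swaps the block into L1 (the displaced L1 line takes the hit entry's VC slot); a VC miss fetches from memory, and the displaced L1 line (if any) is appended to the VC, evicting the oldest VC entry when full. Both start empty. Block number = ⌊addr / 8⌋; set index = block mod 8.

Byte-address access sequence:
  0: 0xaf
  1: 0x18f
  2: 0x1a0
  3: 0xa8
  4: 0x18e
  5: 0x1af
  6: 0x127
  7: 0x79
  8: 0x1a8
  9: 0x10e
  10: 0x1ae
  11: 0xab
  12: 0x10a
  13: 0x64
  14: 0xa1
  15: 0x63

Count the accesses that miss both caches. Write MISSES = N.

#0 0xaf→b21/s5 MISS; vc=[]
#1 0x18f→b49/s1 MISS; vc=[]
#2 0x1a0→b52/s4 MISS; vc=[]
#3 0xa8→b21/s5 L1-HIT; vc=[]
#4 0x18e→b49/s1 L1-HIT; vc=[]
#5 0x1af→b53/s5 MISS; vc=[21]
#6 0x127→b36/s4 MISS; vc=[21,52]
#7 0x79→b15/s7 MISS; vc=[21,52]
#8 0x1a8→b53/s5 L1-HIT; vc=[21,52]
#9 0x10e→b33/s1 MISS; vc=[21,52,49]
#10 0x1ae→b53/s5 L1-HIT; vc=[21,52,49]
#11 0xab→b21/s5 VC-HIT; vc=[53,52,49]
#12 0x10a→b33/s1 L1-HIT; vc=[53,52,49]
#13 0x64→b12/s4 MISS; vc=[53,52,49,36]
#14 0xa1→b20/s4 MISS; vc=[53,52,49,36,12]
#15 0x63→b12/s4 VC-HIT; vc=[53,52,49,36,20]

MISSES = 9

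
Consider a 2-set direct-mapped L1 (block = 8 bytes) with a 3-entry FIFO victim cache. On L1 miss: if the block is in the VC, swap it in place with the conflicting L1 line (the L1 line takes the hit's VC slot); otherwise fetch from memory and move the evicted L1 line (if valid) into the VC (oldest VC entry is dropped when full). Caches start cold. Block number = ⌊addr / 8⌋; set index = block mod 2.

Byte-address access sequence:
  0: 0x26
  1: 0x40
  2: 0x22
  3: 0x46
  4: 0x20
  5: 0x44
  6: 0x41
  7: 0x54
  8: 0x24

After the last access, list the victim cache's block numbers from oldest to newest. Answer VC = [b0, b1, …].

#0 0x26→b4/s0 MISS; vc=[]
#1 0x40→b8/s0 MISS; vc=[4]
#2 0x22→b4/s0 VC-HIT; vc=[8]
#3 0x46→b8/s0 VC-HIT; vc=[4]
#4 0x20→b4/s0 VC-HIT; vc=[8]
#5 0x44→b8/s0 VC-HIT; vc=[4]
#6 0x41→b8/s0 L1-HIT; vc=[4]
#7 0x54→b10/s0 MISS; vc=[4,8]
#8 0x24→b4/s0 VC-HIT; vc=[10,8]

VC = [10, 8]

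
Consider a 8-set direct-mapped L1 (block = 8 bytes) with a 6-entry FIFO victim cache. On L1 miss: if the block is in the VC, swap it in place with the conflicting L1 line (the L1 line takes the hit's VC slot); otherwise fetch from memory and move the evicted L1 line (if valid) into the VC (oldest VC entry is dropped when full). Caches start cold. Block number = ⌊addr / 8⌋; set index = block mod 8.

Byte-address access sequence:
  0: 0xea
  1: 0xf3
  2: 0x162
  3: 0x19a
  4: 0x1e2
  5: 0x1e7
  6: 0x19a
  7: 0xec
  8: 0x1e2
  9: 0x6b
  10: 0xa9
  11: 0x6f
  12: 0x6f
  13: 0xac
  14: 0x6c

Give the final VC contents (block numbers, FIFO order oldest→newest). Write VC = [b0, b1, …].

0: 0xea (blk 29, set 5) → MISS  vc=[]
1: 0xf3 (blk 30, set 6) → MISS  vc=[]
2: 0x162 (blk 44, set 4) → MISS  vc=[]
3: 0x19a (blk 51, set 3) → MISS  vc=[]
4: 0x1e2 (blk 60, set 4) → MISS  vc=[44]
5: 0x1e7 (blk 60, set 4) → L1-HIT  vc=[44]
6: 0x19a (blk 51, set 3) → L1-HIT  vc=[44]
7: 0xec (blk 29, set 5) → L1-HIT  vc=[44]
8: 0x1e2 (blk 60, set 4) → L1-HIT  vc=[44]
9: 0x6b (blk 13, set 5) → MISS  vc=[44, 29]
10: 0xa9 (blk 21, set 5) → MISS  vc=[44, 29, 13]
11: 0x6f (blk 13, set 5) → VC-HIT  vc=[44, 29, 21]
12: 0x6f (blk 13, set 5) → L1-HIT  vc=[44, 29, 21]
13: 0xac (blk 21, set 5) → VC-HIT  vc=[44, 29, 13]
14: 0x6c (blk 13, set 5) → VC-HIT  vc=[44, 29, 21]

VC = [44, 29, 21]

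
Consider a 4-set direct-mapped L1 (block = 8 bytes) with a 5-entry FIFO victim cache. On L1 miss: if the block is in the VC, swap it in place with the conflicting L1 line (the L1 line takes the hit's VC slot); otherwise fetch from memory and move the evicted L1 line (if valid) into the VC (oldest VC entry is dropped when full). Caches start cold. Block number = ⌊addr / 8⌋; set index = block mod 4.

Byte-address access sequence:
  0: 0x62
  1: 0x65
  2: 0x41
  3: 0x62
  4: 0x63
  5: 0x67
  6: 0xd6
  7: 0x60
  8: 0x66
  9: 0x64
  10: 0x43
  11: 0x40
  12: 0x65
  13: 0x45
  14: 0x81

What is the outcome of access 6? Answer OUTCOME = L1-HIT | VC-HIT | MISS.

OUTCOME = MISS

#0 0x62→b12/s0 MISS; vc=[]
#1 0x65→b12/s0 L1-HIT; vc=[]
#2 0x41→b8/s0 MISS; vc=[12]
#3 0x62→b12/s0 VC-HIT; vc=[8]
#4 0x63→b12/s0 L1-HIT; vc=[8]
#5 0x67→b12/s0 L1-HIT; vc=[8]
#6 0xd6→b26/s2 MISS; vc=[8]
#7 0x60→b12/s0 L1-HIT; vc=[8]
#8 0x66→b12/s0 L1-HIT; vc=[8]
#9 0x64→b12/s0 L1-HIT; vc=[8]
#10 0x43→b8/s0 VC-HIT; vc=[12]
#11 0x40→b8/s0 L1-HIT; vc=[12]
#12 0x65→b12/s0 VC-HIT; vc=[8]
#13 0x45→b8/s0 VC-HIT; vc=[12]
#14 0x81→b16/s0 MISS; vc=[12,8]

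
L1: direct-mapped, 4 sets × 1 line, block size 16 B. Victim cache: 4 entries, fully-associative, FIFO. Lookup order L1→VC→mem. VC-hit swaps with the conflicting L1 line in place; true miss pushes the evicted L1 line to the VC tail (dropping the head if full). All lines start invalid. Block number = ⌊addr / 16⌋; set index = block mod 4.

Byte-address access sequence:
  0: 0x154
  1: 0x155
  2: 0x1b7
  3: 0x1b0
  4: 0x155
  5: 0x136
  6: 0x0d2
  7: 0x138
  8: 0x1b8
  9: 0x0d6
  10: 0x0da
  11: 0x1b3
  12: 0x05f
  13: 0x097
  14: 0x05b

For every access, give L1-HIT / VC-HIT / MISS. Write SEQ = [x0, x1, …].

SEQ = [MISS, L1-HIT, MISS, L1-HIT, L1-HIT, MISS, MISS, L1-HIT, VC-HIT, L1-HIT, L1-HIT, L1-HIT, MISS, MISS, VC-HIT]

  [0] addr=0x154 blk=21 s=1: MISS | VC []
  [1] addr=0x155 blk=21 s=1: L1-HIT | VC []
  [2] addr=0x1b7 blk=27 s=3: MISS | VC []
  [3] addr=0x1b0 blk=27 s=3: L1-HIT | VC []
  [4] addr=0x155 blk=21 s=1: L1-HIT | VC []
  [5] addr=0x136 blk=19 s=3: MISS | VC [27]
  [6] addr=0xd2 blk=13 s=1: MISS | VC [27, 21]
  [7] addr=0x138 blk=19 s=3: L1-HIT | VC [27, 21]
  [8] addr=0x1b8 blk=27 s=3: VC-HIT | VC [19, 21]
  [9] addr=0xd6 blk=13 s=1: L1-HIT | VC [19, 21]
  [10] addr=0xda blk=13 s=1: L1-HIT | VC [19, 21]
  [11] addr=0x1b3 blk=27 s=3: L1-HIT | VC [19, 21]
  [12] addr=0x5f blk=5 s=1: MISS | VC [19, 21, 13]
  [13] addr=0x97 blk=9 s=1: MISS | VC [19, 21, 13, 5]
  [14] addr=0x5b blk=5 s=1: VC-HIT | VC [19, 21, 13, 9]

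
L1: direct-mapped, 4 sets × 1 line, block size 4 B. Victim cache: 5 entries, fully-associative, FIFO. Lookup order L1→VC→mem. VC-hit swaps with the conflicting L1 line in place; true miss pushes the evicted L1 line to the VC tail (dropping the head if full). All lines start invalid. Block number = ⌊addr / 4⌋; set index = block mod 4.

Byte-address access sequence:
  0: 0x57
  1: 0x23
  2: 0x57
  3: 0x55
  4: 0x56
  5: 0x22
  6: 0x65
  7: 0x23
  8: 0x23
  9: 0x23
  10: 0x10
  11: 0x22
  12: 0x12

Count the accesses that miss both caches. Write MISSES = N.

MISSES = 4

  [0] addr=0x57 blk=21 s=1: MISS | VC []
  [1] addr=0x23 blk=8 s=0: MISS | VC []
  [2] addr=0x57 blk=21 s=1: L1-HIT | VC []
  [3] addr=0x55 blk=21 s=1: L1-HIT | VC []
  [4] addr=0x56 blk=21 s=1: L1-HIT | VC []
  [5] addr=0x22 blk=8 s=0: L1-HIT | VC []
  [6] addr=0x65 blk=25 s=1: MISS | VC [21]
  [7] addr=0x23 blk=8 s=0: L1-HIT | VC [21]
  [8] addr=0x23 blk=8 s=0: L1-HIT | VC [21]
  [9] addr=0x23 blk=8 s=0: L1-HIT | VC [21]
  [10] addr=0x10 blk=4 s=0: MISS | VC [21, 8]
  [11] addr=0x22 blk=8 s=0: VC-HIT | VC [21, 4]
  [12] addr=0x12 blk=4 s=0: VC-HIT | VC [21, 8]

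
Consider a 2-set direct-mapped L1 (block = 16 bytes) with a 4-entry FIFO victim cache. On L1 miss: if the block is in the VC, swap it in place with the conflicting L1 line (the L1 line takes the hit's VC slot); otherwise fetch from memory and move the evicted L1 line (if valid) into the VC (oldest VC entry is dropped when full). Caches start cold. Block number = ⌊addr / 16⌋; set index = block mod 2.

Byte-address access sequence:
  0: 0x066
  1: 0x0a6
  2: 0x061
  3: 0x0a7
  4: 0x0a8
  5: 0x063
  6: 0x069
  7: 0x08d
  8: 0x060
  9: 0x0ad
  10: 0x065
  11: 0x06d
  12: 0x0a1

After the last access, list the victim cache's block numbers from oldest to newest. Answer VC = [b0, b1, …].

  [0] addr=0x66 blk=6 s=0: MISS | VC []
  [1] addr=0xa6 blk=10 s=0: MISS | VC [6]
  [2] addr=0x61 blk=6 s=0: VC-HIT | VC [10]
  [3] addr=0xa7 blk=10 s=0: VC-HIT | VC [6]
  [4] addr=0xa8 blk=10 s=0: L1-HIT | VC [6]
  [5] addr=0x63 blk=6 s=0: VC-HIT | VC [10]
  [6] addr=0x69 blk=6 s=0: L1-HIT | VC [10]
  [7] addr=0x8d blk=8 s=0: MISS | VC [10, 6]
  [8] addr=0x60 blk=6 s=0: VC-HIT | VC [10, 8]
  [9] addr=0xad blk=10 s=0: VC-HIT | VC [6, 8]
  [10] addr=0x65 blk=6 s=0: VC-HIT | VC [10, 8]
  [11] addr=0x6d blk=6 s=0: L1-HIT | VC [10, 8]
  [12] addr=0xa1 blk=10 s=0: VC-HIT | VC [6, 8]

VC = [6, 8]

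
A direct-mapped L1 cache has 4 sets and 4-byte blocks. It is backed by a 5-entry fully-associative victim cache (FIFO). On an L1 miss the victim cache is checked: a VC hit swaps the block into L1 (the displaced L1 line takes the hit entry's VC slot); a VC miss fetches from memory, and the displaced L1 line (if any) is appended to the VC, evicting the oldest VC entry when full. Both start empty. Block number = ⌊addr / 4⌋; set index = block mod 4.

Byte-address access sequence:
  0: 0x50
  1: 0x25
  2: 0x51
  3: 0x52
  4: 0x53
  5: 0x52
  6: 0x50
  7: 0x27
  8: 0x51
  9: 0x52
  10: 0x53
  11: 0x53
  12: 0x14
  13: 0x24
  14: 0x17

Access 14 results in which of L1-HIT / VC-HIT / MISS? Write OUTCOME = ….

OUTCOME = VC-HIT

  [0] addr=0x50 blk=20 s=0: MISS | VC []
  [1] addr=0x25 blk=9 s=1: MISS | VC []
  [2] addr=0x51 blk=20 s=0: L1-HIT | VC []
  [3] addr=0x52 blk=20 s=0: L1-HIT | VC []
  [4] addr=0x53 blk=20 s=0: L1-HIT | VC []
  [5] addr=0x52 blk=20 s=0: L1-HIT | VC []
  [6] addr=0x50 blk=20 s=0: L1-HIT | VC []
  [7] addr=0x27 blk=9 s=1: L1-HIT | VC []
  [8] addr=0x51 blk=20 s=0: L1-HIT | VC []
  [9] addr=0x52 blk=20 s=0: L1-HIT | VC []
  [10] addr=0x53 blk=20 s=0: L1-HIT | VC []
  [11] addr=0x53 blk=20 s=0: L1-HIT | VC []
  [12] addr=0x14 blk=5 s=1: MISS | VC [9]
  [13] addr=0x24 blk=9 s=1: VC-HIT | VC [5]
  [14] addr=0x17 blk=5 s=1: VC-HIT | VC [9]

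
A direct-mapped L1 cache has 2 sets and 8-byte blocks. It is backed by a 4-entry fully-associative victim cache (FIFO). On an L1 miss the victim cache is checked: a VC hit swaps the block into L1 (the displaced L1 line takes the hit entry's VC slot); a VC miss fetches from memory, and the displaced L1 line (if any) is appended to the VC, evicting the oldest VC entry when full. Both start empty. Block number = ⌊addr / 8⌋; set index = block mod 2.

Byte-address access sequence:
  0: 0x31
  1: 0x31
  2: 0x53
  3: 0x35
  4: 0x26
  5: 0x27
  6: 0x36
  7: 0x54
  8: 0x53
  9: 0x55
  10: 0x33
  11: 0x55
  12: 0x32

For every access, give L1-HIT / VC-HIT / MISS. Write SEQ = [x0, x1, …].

SEQ = [MISS, L1-HIT, MISS, VC-HIT, MISS, L1-HIT, VC-HIT, VC-HIT, L1-HIT, L1-HIT, VC-HIT, VC-HIT, VC-HIT]

  [0] addr=0x31 blk=6 s=0: MISS | VC []
  [1] addr=0x31 blk=6 s=0: L1-HIT | VC []
  [2] addr=0x53 blk=10 s=0: MISS | VC [6]
  [3] addr=0x35 blk=6 s=0: VC-HIT | VC [10]
  [4] addr=0x26 blk=4 s=0: MISS | VC [10, 6]
  [5] addr=0x27 blk=4 s=0: L1-HIT | VC [10, 6]
  [6] addr=0x36 blk=6 s=0: VC-HIT | VC [10, 4]
  [7] addr=0x54 blk=10 s=0: VC-HIT | VC [6, 4]
  [8] addr=0x53 blk=10 s=0: L1-HIT | VC [6, 4]
  [9] addr=0x55 blk=10 s=0: L1-HIT | VC [6, 4]
  [10] addr=0x33 blk=6 s=0: VC-HIT | VC [10, 4]
  [11] addr=0x55 blk=10 s=0: VC-HIT | VC [6, 4]
  [12] addr=0x32 blk=6 s=0: VC-HIT | VC [10, 4]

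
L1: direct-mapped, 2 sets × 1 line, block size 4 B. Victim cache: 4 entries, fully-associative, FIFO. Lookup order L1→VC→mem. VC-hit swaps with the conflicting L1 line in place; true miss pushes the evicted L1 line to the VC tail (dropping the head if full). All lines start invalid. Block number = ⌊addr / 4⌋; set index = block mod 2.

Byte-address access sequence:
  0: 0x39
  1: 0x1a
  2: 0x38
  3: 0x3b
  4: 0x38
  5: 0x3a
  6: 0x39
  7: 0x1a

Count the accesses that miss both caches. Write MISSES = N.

0: 0x39 (blk 14, set 0) → MISS  vc=[]
1: 0x1a (blk 6, set 0) → MISS  vc=[14]
2: 0x38 (blk 14, set 0) → VC-HIT  vc=[6]
3: 0x3b (blk 14, set 0) → L1-HIT  vc=[6]
4: 0x38 (blk 14, set 0) → L1-HIT  vc=[6]
5: 0x3a (blk 14, set 0) → L1-HIT  vc=[6]
6: 0x39 (blk 14, set 0) → L1-HIT  vc=[6]
7: 0x1a (blk 6, set 0) → VC-HIT  vc=[14]

MISSES = 2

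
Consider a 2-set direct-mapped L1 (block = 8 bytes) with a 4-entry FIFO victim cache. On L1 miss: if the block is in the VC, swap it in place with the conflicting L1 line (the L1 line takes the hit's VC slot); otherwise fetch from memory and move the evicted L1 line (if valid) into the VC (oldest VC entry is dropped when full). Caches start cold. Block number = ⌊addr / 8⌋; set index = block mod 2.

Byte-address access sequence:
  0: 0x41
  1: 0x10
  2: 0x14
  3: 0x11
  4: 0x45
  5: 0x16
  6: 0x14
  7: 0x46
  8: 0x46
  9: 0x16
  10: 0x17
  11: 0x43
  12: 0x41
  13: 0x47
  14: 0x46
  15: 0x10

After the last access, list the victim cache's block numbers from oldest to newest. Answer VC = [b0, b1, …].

  [0] addr=0x41 blk=8 s=0: MISS | VC []
  [1] addr=0x10 blk=2 s=0: MISS | VC [8]
  [2] addr=0x14 blk=2 s=0: L1-HIT | VC [8]
  [3] addr=0x11 blk=2 s=0: L1-HIT | VC [8]
  [4] addr=0x45 blk=8 s=0: VC-HIT | VC [2]
  [5] addr=0x16 blk=2 s=0: VC-HIT | VC [8]
  [6] addr=0x14 blk=2 s=0: L1-HIT | VC [8]
  [7] addr=0x46 blk=8 s=0: VC-HIT | VC [2]
  [8] addr=0x46 blk=8 s=0: L1-HIT | VC [2]
  [9] addr=0x16 blk=2 s=0: VC-HIT | VC [8]
  [10] addr=0x17 blk=2 s=0: L1-HIT | VC [8]
  [11] addr=0x43 blk=8 s=0: VC-HIT | VC [2]
  [12] addr=0x41 blk=8 s=0: L1-HIT | VC [2]
  [13] addr=0x47 blk=8 s=0: L1-HIT | VC [2]
  [14] addr=0x46 blk=8 s=0: L1-HIT | VC [2]
  [15] addr=0x10 blk=2 s=0: VC-HIT | VC [8]

VC = [8]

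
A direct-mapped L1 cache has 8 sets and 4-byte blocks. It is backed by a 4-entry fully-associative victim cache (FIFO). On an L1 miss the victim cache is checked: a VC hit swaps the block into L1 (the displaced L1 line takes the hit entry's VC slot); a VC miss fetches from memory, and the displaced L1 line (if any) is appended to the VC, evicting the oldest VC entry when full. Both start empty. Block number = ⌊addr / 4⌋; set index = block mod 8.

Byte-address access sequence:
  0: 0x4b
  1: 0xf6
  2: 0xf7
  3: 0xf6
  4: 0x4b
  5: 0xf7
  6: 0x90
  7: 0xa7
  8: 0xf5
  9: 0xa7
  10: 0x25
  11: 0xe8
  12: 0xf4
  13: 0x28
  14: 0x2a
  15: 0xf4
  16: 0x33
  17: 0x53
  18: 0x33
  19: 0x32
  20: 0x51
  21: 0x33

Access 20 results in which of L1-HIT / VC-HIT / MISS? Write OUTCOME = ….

#0 0x4b→b18/s2 MISS; vc=[]
#1 0xf6→b61/s5 MISS; vc=[]
#2 0xf7→b61/s5 L1-HIT; vc=[]
#3 0xf6→b61/s5 L1-HIT; vc=[]
#4 0x4b→b18/s2 L1-HIT; vc=[]
#5 0xf7→b61/s5 L1-HIT; vc=[]
#6 0x90→b36/s4 MISS; vc=[]
#7 0xa7→b41/s1 MISS; vc=[]
#8 0xf5→b61/s5 L1-HIT; vc=[]
#9 0xa7→b41/s1 L1-HIT; vc=[]
#10 0x25→b9/s1 MISS; vc=[41]
#11 0xe8→b58/s2 MISS; vc=[41,18]
#12 0xf4→b61/s5 L1-HIT; vc=[41,18]
#13 0x28→b10/s2 MISS; vc=[41,18,58]
#14 0x2a→b10/s2 L1-HIT; vc=[41,18,58]
#15 0xf4→b61/s5 L1-HIT; vc=[41,18,58]
#16 0x33→b12/s4 MISS; vc=[41,18,58,36]
#17 0x53→b20/s4 MISS; vc=[18,58,36,12]
#18 0x33→b12/s4 VC-HIT; vc=[18,58,36,20]
#19 0x32→b12/s4 L1-HIT; vc=[18,58,36,20]
#20 0x51→b20/s4 VC-HIT; vc=[18,58,36,12]
#21 0x33→b12/s4 VC-HIT; vc=[18,58,36,20]

OUTCOME = VC-HIT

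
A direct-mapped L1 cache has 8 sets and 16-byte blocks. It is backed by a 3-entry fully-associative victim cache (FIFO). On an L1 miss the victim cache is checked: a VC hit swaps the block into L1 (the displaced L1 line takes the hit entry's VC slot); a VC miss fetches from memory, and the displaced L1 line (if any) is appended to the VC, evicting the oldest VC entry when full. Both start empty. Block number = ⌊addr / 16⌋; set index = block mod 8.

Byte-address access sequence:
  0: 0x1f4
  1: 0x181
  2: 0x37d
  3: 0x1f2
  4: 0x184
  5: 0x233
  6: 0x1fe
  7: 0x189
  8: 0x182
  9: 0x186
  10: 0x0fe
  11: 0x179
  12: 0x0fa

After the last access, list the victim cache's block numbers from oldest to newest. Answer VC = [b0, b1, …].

0: 0x1f4 (blk 31, set 7) → MISS  vc=[]
1: 0x181 (blk 24, set 0) → MISS  vc=[]
2: 0x37d (blk 55, set 7) → MISS  vc=[31]
3: 0x1f2 (blk 31, set 7) → VC-HIT  vc=[55]
4: 0x184 (blk 24, set 0) → L1-HIT  vc=[55]
5: 0x233 (blk 35, set 3) → MISS  vc=[55]
6: 0x1fe (blk 31, set 7) → L1-HIT  vc=[55]
7: 0x189 (blk 24, set 0) → L1-HIT  vc=[55]
8: 0x182 (blk 24, set 0) → L1-HIT  vc=[55]
9: 0x186 (blk 24, set 0) → L1-HIT  vc=[55]
10: 0xfe (blk 15, set 7) → MISS  vc=[55, 31]
11: 0x179 (blk 23, set 7) → MISS  vc=[55, 31, 15]
12: 0xfa (blk 15, set 7) → VC-HIT  vc=[55, 31, 23]

VC = [55, 31, 23]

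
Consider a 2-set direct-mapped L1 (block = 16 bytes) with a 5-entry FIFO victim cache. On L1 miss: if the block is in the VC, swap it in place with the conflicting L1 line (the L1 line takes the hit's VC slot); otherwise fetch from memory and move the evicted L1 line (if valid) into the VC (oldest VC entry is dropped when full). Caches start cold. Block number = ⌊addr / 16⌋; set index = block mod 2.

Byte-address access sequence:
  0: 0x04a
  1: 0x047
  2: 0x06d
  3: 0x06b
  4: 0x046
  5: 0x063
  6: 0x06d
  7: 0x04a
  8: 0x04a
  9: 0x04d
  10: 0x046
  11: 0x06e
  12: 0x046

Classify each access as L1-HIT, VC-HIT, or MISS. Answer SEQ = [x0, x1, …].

#0 0x4a→b4/s0 MISS; vc=[]
#1 0x47→b4/s0 L1-HIT; vc=[]
#2 0x6d→b6/s0 MISS; vc=[4]
#3 0x6b→b6/s0 L1-HIT; vc=[4]
#4 0x46→b4/s0 VC-HIT; vc=[6]
#5 0x63→b6/s0 VC-HIT; vc=[4]
#6 0x6d→b6/s0 L1-HIT; vc=[4]
#7 0x4a→b4/s0 VC-HIT; vc=[6]
#8 0x4a→b4/s0 L1-HIT; vc=[6]
#9 0x4d→b4/s0 L1-HIT; vc=[6]
#10 0x46→b4/s0 L1-HIT; vc=[6]
#11 0x6e→b6/s0 VC-HIT; vc=[4]
#12 0x46→b4/s0 VC-HIT; vc=[6]

SEQ = [MISS, L1-HIT, MISS, L1-HIT, VC-HIT, VC-HIT, L1-HIT, VC-HIT, L1-HIT, L1-HIT, L1-HIT, VC-HIT, VC-HIT]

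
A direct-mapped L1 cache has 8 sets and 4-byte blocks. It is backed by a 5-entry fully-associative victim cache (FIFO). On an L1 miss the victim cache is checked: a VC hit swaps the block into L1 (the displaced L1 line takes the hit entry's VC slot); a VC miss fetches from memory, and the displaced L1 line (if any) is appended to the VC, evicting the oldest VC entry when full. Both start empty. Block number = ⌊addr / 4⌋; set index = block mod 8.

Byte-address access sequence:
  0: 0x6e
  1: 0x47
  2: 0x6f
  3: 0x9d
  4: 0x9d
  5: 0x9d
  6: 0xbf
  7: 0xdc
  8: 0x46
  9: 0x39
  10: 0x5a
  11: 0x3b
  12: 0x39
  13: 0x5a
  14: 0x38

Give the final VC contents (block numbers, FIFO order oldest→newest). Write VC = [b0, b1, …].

VC = [39, 47, 22]

#0 0x6e→b27/s3 MISS; vc=[]
#1 0x47→b17/s1 MISS; vc=[]
#2 0x6f→b27/s3 L1-HIT; vc=[]
#3 0x9d→b39/s7 MISS; vc=[]
#4 0x9d→b39/s7 L1-HIT; vc=[]
#5 0x9d→b39/s7 L1-HIT; vc=[]
#6 0xbf→b47/s7 MISS; vc=[39]
#7 0xdc→b55/s7 MISS; vc=[39,47]
#8 0x46→b17/s1 L1-HIT; vc=[39,47]
#9 0x39→b14/s6 MISS; vc=[39,47]
#10 0x5a→b22/s6 MISS; vc=[39,47,14]
#11 0x3b→b14/s6 VC-HIT; vc=[39,47,22]
#12 0x39→b14/s6 L1-HIT; vc=[39,47,22]
#13 0x5a→b22/s6 VC-HIT; vc=[39,47,14]
#14 0x38→b14/s6 VC-HIT; vc=[39,47,22]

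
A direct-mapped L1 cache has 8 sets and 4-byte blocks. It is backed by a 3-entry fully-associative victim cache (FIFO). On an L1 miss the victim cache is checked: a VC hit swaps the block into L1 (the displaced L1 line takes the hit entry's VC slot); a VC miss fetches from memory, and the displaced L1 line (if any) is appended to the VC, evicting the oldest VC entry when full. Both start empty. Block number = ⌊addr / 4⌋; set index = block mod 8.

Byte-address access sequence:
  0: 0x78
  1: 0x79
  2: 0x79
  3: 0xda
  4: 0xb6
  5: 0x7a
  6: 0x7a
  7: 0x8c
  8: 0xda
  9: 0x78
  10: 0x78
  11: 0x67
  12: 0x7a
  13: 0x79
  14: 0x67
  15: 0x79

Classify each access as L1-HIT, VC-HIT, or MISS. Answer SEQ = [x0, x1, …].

0: 0x78 (blk 30, set 6) → MISS  vc=[]
1: 0x79 (blk 30, set 6) → L1-HIT  vc=[]
2: 0x79 (blk 30, set 6) → L1-HIT  vc=[]
3: 0xda (blk 54, set 6) → MISS  vc=[30]
4: 0xb6 (blk 45, set 5) → MISS  vc=[30]
5: 0x7a (blk 30, set 6) → VC-HIT  vc=[54]
6: 0x7a (blk 30, set 6) → L1-HIT  vc=[54]
7: 0x8c (blk 35, set 3) → MISS  vc=[54]
8: 0xda (blk 54, set 6) → VC-HIT  vc=[30]
9: 0x78 (blk 30, set 6) → VC-HIT  vc=[54]
10: 0x78 (blk 30, set 6) → L1-HIT  vc=[54]
11: 0x67 (blk 25, set 1) → MISS  vc=[54]
12: 0x7a (blk 30, set 6) → L1-HIT  vc=[54]
13: 0x79 (blk 30, set 6) → L1-HIT  vc=[54]
14: 0x67 (blk 25, set 1) → L1-HIT  vc=[54]
15: 0x79 (blk 30, set 6) → L1-HIT  vc=[54]

SEQ = [MISS, L1-HIT, L1-HIT, MISS, MISS, VC-HIT, L1-HIT, MISS, VC-HIT, VC-HIT, L1-HIT, MISS, L1-HIT, L1-HIT, L1-HIT, L1-HIT]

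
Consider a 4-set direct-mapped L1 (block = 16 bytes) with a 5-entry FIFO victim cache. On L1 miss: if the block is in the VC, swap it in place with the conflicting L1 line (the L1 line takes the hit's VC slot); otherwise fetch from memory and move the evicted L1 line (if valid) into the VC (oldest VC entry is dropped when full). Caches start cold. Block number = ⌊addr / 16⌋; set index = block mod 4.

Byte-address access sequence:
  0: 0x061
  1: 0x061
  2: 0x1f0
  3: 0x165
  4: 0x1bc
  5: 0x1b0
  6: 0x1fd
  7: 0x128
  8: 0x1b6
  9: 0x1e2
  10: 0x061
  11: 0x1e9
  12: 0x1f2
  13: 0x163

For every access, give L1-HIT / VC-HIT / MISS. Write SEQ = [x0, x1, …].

SEQ = [MISS, L1-HIT, MISS, MISS, MISS, L1-HIT, VC-HIT, MISS, VC-HIT, MISS, VC-HIT, VC-HIT, VC-HIT, VC-HIT]

  [0] addr=0x61 blk=6 s=2: MISS | VC []
  [1] addr=0x61 blk=6 s=2: L1-HIT | VC []
  [2] addr=0x1f0 blk=31 s=3: MISS | VC []
  [3] addr=0x165 blk=22 s=2: MISS | VC [6]
  [4] addr=0x1bc blk=27 s=3: MISS | VC [6, 31]
  [5] addr=0x1b0 blk=27 s=3: L1-HIT | VC [6, 31]
  [6] addr=0x1fd blk=31 s=3: VC-HIT | VC [6, 27]
  [7] addr=0x128 blk=18 s=2: MISS | VC [6, 27, 22]
  [8] addr=0x1b6 blk=27 s=3: VC-HIT | VC [6, 31, 22]
  [9] addr=0x1e2 blk=30 s=2: MISS | VC [6, 31, 22, 18]
  [10] addr=0x61 blk=6 s=2: VC-HIT | VC [30, 31, 22, 18]
  [11] addr=0x1e9 blk=30 s=2: VC-HIT | VC [6, 31, 22, 18]
  [12] addr=0x1f2 blk=31 s=3: VC-HIT | VC [6, 27, 22, 18]
  [13] addr=0x163 blk=22 s=2: VC-HIT | VC [6, 27, 30, 18]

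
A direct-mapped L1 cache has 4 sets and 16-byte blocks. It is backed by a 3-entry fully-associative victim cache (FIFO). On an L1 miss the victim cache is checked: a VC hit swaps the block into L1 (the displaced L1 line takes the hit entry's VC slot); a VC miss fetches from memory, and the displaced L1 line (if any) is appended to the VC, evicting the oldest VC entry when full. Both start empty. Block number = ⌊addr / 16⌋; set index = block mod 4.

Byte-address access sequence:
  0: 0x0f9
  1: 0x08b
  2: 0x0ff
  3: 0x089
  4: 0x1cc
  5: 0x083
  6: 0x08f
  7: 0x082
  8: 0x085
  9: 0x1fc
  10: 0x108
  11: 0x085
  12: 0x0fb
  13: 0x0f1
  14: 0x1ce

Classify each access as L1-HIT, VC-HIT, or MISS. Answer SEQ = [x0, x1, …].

#0 0xf9→b15/s3 MISS; vc=[]
#1 0x8b→b8/s0 MISS; vc=[]
#2 0xff→b15/s3 L1-HIT; vc=[]
#3 0x89→b8/s0 L1-HIT; vc=[]
#4 0x1cc→b28/s0 MISS; vc=[8]
#5 0x83→b8/s0 VC-HIT; vc=[28]
#6 0x8f→b8/s0 L1-HIT; vc=[28]
#7 0x82→b8/s0 L1-HIT; vc=[28]
#8 0x85→b8/s0 L1-HIT; vc=[28]
#9 0x1fc→b31/s3 MISS; vc=[28,15]
#10 0x108→b16/s0 MISS; vc=[28,15,8]
#11 0x85→b8/s0 VC-HIT; vc=[28,15,16]
#12 0xfb→b15/s3 VC-HIT; vc=[28,31,16]
#13 0xf1→b15/s3 L1-HIT; vc=[28,31,16]
#14 0x1ce→b28/s0 VC-HIT; vc=[8,31,16]

SEQ = [MISS, MISS, L1-HIT, L1-HIT, MISS, VC-HIT, L1-HIT, L1-HIT, L1-HIT, MISS, MISS, VC-HIT, VC-HIT, L1-HIT, VC-HIT]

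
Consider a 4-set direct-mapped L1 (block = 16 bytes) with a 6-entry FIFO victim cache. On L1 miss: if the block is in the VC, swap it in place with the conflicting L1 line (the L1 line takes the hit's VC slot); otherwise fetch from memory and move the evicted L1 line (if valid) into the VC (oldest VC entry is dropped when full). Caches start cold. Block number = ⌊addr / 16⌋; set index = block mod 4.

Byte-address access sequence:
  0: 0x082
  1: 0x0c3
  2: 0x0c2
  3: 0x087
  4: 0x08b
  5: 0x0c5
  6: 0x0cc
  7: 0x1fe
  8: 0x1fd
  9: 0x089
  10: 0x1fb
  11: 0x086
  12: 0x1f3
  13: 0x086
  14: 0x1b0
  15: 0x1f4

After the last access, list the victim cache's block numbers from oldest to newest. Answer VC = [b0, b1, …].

#0 0x82→b8/s0 MISS; vc=[]
#1 0xc3→b12/s0 MISS; vc=[8]
#2 0xc2→b12/s0 L1-HIT; vc=[8]
#3 0x87→b8/s0 VC-HIT; vc=[12]
#4 0x8b→b8/s0 L1-HIT; vc=[12]
#5 0xc5→b12/s0 VC-HIT; vc=[8]
#6 0xcc→b12/s0 L1-HIT; vc=[8]
#7 0x1fe→b31/s3 MISS; vc=[8]
#8 0x1fd→b31/s3 L1-HIT; vc=[8]
#9 0x89→b8/s0 VC-HIT; vc=[12]
#10 0x1fb→b31/s3 L1-HIT; vc=[12]
#11 0x86→b8/s0 L1-HIT; vc=[12]
#12 0x1f3→b31/s3 L1-HIT; vc=[12]
#13 0x86→b8/s0 L1-HIT; vc=[12]
#14 0x1b0→b27/s3 MISS; vc=[12,31]
#15 0x1f4→b31/s3 VC-HIT; vc=[12,27]

VC = [12, 27]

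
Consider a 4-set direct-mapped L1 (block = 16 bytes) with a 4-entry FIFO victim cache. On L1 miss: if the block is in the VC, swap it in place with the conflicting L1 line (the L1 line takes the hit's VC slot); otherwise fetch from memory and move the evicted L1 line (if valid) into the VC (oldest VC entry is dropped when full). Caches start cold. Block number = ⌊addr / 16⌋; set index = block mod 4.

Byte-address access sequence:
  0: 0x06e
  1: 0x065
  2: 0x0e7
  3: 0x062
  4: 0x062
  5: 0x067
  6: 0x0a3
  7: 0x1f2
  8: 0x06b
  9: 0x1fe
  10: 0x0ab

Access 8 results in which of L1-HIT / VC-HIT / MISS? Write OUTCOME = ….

OUTCOME = VC-HIT

  [0] addr=0x6e blk=6 s=2: MISS | VC []
  [1] addr=0x65 blk=6 s=2: L1-HIT | VC []
  [2] addr=0xe7 blk=14 s=2: MISS | VC [6]
  [3] addr=0x62 blk=6 s=2: VC-HIT | VC [14]
  [4] addr=0x62 blk=6 s=2: L1-HIT | VC [14]
  [5] addr=0x67 blk=6 s=2: L1-HIT | VC [14]
  [6] addr=0xa3 blk=10 s=2: MISS | VC [14, 6]
  [7] addr=0x1f2 blk=31 s=3: MISS | VC [14, 6]
  [8] addr=0x6b blk=6 s=2: VC-HIT | VC [14, 10]
  [9] addr=0x1fe blk=31 s=3: L1-HIT | VC [14, 10]
  [10] addr=0xab blk=10 s=2: VC-HIT | VC [14, 6]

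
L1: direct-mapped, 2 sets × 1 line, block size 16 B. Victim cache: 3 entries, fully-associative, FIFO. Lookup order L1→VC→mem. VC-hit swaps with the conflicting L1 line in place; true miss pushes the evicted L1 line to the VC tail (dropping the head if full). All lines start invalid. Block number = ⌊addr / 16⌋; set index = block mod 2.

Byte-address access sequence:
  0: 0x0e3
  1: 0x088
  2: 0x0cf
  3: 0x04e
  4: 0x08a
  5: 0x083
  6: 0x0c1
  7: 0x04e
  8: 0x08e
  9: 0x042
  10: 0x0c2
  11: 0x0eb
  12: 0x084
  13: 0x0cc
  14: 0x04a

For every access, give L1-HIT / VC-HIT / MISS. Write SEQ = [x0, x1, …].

SEQ = [MISS, MISS, MISS, MISS, VC-HIT, L1-HIT, VC-HIT, VC-HIT, VC-HIT, VC-HIT, VC-HIT, VC-HIT, VC-HIT, VC-HIT, VC-HIT]

  [0] addr=0xe3 blk=14 s=0: MISS | VC []
  [1] addr=0x88 blk=8 s=0: MISS | VC [14]
  [2] addr=0xcf blk=12 s=0: MISS | VC [14, 8]
  [3] addr=0x4e blk=4 s=0: MISS | VC [14, 8, 12]
  [4] addr=0x8a blk=8 s=0: VC-HIT | VC [14, 4, 12]
  [5] addr=0x83 blk=8 s=0: L1-HIT | VC [14, 4, 12]
  [6] addr=0xc1 blk=12 s=0: VC-HIT | VC [14, 4, 8]
  [7] addr=0x4e blk=4 s=0: VC-HIT | VC [14, 12, 8]
  [8] addr=0x8e blk=8 s=0: VC-HIT | VC [14, 12, 4]
  [9] addr=0x42 blk=4 s=0: VC-HIT | VC [14, 12, 8]
  [10] addr=0xc2 blk=12 s=0: VC-HIT | VC [14, 4, 8]
  [11] addr=0xeb blk=14 s=0: VC-HIT | VC [12, 4, 8]
  [12] addr=0x84 blk=8 s=0: VC-HIT | VC [12, 4, 14]
  [13] addr=0xcc blk=12 s=0: VC-HIT | VC [8, 4, 14]
  [14] addr=0x4a blk=4 s=0: VC-HIT | VC [8, 12, 14]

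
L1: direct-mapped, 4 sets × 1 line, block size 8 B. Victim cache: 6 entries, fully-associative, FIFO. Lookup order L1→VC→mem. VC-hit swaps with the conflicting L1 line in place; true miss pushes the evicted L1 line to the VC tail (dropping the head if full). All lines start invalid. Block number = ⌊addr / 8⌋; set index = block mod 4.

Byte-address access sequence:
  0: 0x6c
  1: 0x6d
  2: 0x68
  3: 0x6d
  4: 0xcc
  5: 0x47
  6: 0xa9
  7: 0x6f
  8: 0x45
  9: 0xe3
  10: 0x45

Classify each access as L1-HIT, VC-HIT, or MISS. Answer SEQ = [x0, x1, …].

SEQ = [MISS, L1-HIT, L1-HIT, L1-HIT, MISS, MISS, MISS, VC-HIT, L1-HIT, MISS, VC-HIT]

0: 0x6c (blk 13, set 1) → MISS  vc=[]
1: 0x6d (blk 13, set 1) → L1-HIT  vc=[]
2: 0x68 (blk 13, set 1) → L1-HIT  vc=[]
3: 0x6d (blk 13, set 1) → L1-HIT  vc=[]
4: 0xcc (blk 25, set 1) → MISS  vc=[13]
5: 0x47 (blk 8, set 0) → MISS  vc=[13]
6: 0xa9 (blk 21, set 1) → MISS  vc=[13, 25]
7: 0x6f (blk 13, set 1) → VC-HIT  vc=[21, 25]
8: 0x45 (blk 8, set 0) → L1-HIT  vc=[21, 25]
9: 0xe3 (blk 28, set 0) → MISS  vc=[21, 25, 8]
10: 0x45 (blk 8, set 0) → VC-HIT  vc=[21, 25, 28]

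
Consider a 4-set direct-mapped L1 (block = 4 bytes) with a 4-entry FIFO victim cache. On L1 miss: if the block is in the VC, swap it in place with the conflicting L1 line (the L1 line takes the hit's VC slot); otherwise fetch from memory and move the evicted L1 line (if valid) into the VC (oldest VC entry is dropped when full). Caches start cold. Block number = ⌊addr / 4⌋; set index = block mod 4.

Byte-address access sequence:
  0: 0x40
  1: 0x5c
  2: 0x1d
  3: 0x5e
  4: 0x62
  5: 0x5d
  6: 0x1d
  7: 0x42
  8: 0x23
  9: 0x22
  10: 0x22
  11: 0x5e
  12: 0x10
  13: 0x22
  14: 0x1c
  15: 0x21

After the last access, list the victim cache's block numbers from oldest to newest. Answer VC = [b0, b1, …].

  [0] addr=0x40 blk=16 s=0: MISS | VC []
  [1] addr=0x5c blk=23 s=3: MISS | VC []
  [2] addr=0x1d blk=7 s=3: MISS | VC [23]
  [3] addr=0x5e blk=23 s=3: VC-HIT | VC [7]
  [4] addr=0x62 blk=24 s=0: MISS | VC [7, 16]
  [5] addr=0x5d blk=23 s=3: L1-HIT | VC [7, 16]
  [6] addr=0x1d blk=7 s=3: VC-HIT | VC [23, 16]
  [7] addr=0x42 blk=16 s=0: VC-HIT | VC [23, 24]
  [8] addr=0x23 blk=8 s=0: MISS | VC [23, 24, 16]
  [9] addr=0x22 blk=8 s=0: L1-HIT | VC [23, 24, 16]
  [10] addr=0x22 blk=8 s=0: L1-HIT | VC [23, 24, 16]
  [11] addr=0x5e blk=23 s=3: VC-HIT | VC [7, 24, 16]
  [12] addr=0x10 blk=4 s=0: MISS | VC [7, 24, 16, 8]
  [13] addr=0x22 blk=8 s=0: VC-HIT | VC [7, 24, 16, 4]
  [14] addr=0x1c blk=7 s=3: VC-HIT | VC [23, 24, 16, 4]
  [15] addr=0x21 blk=8 s=0: L1-HIT | VC [23, 24, 16, 4]

VC = [23, 24, 16, 4]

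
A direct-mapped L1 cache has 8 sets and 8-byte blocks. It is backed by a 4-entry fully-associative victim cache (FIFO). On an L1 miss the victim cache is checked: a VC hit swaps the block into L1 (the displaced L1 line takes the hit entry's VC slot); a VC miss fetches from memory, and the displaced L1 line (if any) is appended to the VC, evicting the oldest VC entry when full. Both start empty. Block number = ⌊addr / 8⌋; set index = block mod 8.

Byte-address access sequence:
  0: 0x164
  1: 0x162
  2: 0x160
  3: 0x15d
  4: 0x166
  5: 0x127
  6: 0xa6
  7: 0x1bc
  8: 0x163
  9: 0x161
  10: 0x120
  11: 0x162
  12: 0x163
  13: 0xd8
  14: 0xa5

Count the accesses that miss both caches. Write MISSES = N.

#0 0x164→b44/s4 MISS; vc=[]
#1 0x162→b44/s4 L1-HIT; vc=[]
#2 0x160→b44/s4 L1-HIT; vc=[]
#3 0x15d→b43/s3 MISS; vc=[]
#4 0x166→b44/s4 L1-HIT; vc=[]
#5 0x127→b36/s4 MISS; vc=[44]
#6 0xa6→b20/s4 MISS; vc=[44,36]
#7 0x1bc→b55/s7 MISS; vc=[44,36]
#8 0x163→b44/s4 VC-HIT; vc=[20,36]
#9 0x161→b44/s4 L1-HIT; vc=[20,36]
#10 0x120→b36/s4 VC-HIT; vc=[20,44]
#11 0x162→b44/s4 VC-HIT; vc=[20,36]
#12 0x163→b44/s4 L1-HIT; vc=[20,36]
#13 0xd8→b27/s3 MISS; vc=[20,36,43]
#14 0xa5→b20/s4 VC-HIT; vc=[44,36,43]

MISSES = 6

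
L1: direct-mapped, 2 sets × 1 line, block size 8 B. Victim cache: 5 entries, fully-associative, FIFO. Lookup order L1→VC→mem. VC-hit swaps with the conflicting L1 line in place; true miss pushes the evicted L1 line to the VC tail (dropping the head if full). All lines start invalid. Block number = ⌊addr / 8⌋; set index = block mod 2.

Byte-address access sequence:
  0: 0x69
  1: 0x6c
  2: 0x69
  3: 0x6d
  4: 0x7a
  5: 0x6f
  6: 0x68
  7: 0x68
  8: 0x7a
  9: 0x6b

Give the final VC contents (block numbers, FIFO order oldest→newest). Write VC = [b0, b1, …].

#0 0x69→b13/s1 MISS; vc=[]
#1 0x6c→b13/s1 L1-HIT; vc=[]
#2 0x69→b13/s1 L1-HIT; vc=[]
#3 0x6d→b13/s1 L1-HIT; vc=[]
#4 0x7a→b15/s1 MISS; vc=[13]
#5 0x6f→b13/s1 VC-HIT; vc=[15]
#6 0x68→b13/s1 L1-HIT; vc=[15]
#7 0x68→b13/s1 L1-HIT; vc=[15]
#8 0x7a→b15/s1 VC-HIT; vc=[13]
#9 0x6b→b13/s1 VC-HIT; vc=[15]

VC = [15]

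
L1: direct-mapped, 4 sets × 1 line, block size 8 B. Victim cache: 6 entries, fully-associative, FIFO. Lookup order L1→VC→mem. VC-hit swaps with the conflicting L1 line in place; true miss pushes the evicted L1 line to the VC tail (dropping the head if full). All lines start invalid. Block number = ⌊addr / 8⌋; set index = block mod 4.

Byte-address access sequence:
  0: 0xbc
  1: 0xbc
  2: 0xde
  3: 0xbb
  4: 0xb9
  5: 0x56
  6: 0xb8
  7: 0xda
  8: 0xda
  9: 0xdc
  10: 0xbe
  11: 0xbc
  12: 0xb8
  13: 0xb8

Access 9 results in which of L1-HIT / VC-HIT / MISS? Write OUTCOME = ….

0: 0xbc (blk 23, set 3) → MISS  vc=[]
1: 0xbc (blk 23, set 3) → L1-HIT  vc=[]
2: 0xde (blk 27, set 3) → MISS  vc=[23]
3: 0xbb (blk 23, set 3) → VC-HIT  vc=[27]
4: 0xb9 (blk 23, set 3) → L1-HIT  vc=[27]
5: 0x56 (blk 10, set 2) → MISS  vc=[27]
6: 0xb8 (blk 23, set 3) → L1-HIT  vc=[27]
7: 0xda (blk 27, set 3) → VC-HIT  vc=[23]
8: 0xda (blk 27, set 3) → L1-HIT  vc=[23]
9: 0xdc (blk 27, set 3) → L1-HIT  vc=[23]
10: 0xbe (blk 23, set 3) → VC-HIT  vc=[27]
11: 0xbc (blk 23, set 3) → L1-HIT  vc=[27]
12: 0xb8 (blk 23, set 3) → L1-HIT  vc=[27]
13: 0xb8 (blk 23, set 3) → L1-HIT  vc=[27]

OUTCOME = L1-HIT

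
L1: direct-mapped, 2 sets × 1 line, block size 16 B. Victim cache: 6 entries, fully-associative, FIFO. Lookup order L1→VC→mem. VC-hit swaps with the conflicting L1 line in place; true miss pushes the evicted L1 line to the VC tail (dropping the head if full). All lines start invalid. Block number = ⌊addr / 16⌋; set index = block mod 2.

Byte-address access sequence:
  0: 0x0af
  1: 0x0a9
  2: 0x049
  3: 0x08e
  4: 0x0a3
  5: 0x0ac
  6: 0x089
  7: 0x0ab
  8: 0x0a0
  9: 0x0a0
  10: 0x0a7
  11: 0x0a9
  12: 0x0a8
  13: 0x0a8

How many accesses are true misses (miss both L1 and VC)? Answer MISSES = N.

MISSES = 3

#0 0xaf→b10/s0 MISS; vc=[]
#1 0xa9→b10/s0 L1-HIT; vc=[]
#2 0x49→b4/s0 MISS; vc=[10]
#3 0x8e→b8/s0 MISS; vc=[10,4]
#4 0xa3→b10/s0 VC-HIT; vc=[8,4]
#5 0xac→b10/s0 L1-HIT; vc=[8,4]
#6 0x89→b8/s0 VC-HIT; vc=[10,4]
#7 0xab→b10/s0 VC-HIT; vc=[8,4]
#8 0xa0→b10/s0 L1-HIT; vc=[8,4]
#9 0xa0→b10/s0 L1-HIT; vc=[8,4]
#10 0xa7→b10/s0 L1-HIT; vc=[8,4]
#11 0xa9→b10/s0 L1-HIT; vc=[8,4]
#12 0xa8→b10/s0 L1-HIT; vc=[8,4]
#13 0xa8→b10/s0 L1-HIT; vc=[8,4]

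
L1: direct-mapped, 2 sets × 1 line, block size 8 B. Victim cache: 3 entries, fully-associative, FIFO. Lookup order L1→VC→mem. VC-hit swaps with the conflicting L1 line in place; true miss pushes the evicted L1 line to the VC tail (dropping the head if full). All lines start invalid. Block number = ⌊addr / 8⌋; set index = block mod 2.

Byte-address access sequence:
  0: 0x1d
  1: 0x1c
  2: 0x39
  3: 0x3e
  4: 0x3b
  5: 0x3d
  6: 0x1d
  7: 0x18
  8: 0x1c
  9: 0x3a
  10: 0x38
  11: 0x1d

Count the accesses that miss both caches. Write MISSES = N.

  [0] addr=0x1d blk=3 s=1: MISS | VC []
  [1] addr=0x1c blk=3 s=1: L1-HIT | VC []
  [2] addr=0x39 blk=7 s=1: MISS | VC [3]
  [3] addr=0x3e blk=7 s=1: L1-HIT | VC [3]
  [4] addr=0x3b blk=7 s=1: L1-HIT | VC [3]
  [5] addr=0x3d blk=7 s=1: L1-HIT | VC [3]
  [6] addr=0x1d blk=3 s=1: VC-HIT | VC [7]
  [7] addr=0x18 blk=3 s=1: L1-HIT | VC [7]
  [8] addr=0x1c blk=3 s=1: L1-HIT | VC [7]
  [9] addr=0x3a blk=7 s=1: VC-HIT | VC [3]
  [10] addr=0x38 blk=7 s=1: L1-HIT | VC [3]
  [11] addr=0x1d blk=3 s=1: VC-HIT | VC [7]

MISSES = 2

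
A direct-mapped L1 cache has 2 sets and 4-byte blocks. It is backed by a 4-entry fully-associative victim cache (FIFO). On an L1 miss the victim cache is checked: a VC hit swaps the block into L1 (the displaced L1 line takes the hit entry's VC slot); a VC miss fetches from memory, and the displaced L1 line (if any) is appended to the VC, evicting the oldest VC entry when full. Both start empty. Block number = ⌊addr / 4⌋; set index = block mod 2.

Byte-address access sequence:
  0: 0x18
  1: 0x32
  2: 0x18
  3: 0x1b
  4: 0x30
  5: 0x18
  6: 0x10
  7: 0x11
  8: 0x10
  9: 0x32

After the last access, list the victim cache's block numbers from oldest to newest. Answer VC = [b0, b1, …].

VC = [4, 6]

  [0] addr=0x18 blk=6 s=0: MISS | VC []
  [1] addr=0x32 blk=12 s=0: MISS | VC [6]
  [2] addr=0x18 blk=6 s=0: VC-HIT | VC [12]
  [3] addr=0x1b blk=6 s=0: L1-HIT | VC [12]
  [4] addr=0x30 blk=12 s=0: VC-HIT | VC [6]
  [5] addr=0x18 blk=6 s=0: VC-HIT | VC [12]
  [6] addr=0x10 blk=4 s=0: MISS | VC [12, 6]
  [7] addr=0x11 blk=4 s=0: L1-HIT | VC [12, 6]
  [8] addr=0x10 blk=4 s=0: L1-HIT | VC [12, 6]
  [9] addr=0x32 blk=12 s=0: VC-HIT | VC [4, 6]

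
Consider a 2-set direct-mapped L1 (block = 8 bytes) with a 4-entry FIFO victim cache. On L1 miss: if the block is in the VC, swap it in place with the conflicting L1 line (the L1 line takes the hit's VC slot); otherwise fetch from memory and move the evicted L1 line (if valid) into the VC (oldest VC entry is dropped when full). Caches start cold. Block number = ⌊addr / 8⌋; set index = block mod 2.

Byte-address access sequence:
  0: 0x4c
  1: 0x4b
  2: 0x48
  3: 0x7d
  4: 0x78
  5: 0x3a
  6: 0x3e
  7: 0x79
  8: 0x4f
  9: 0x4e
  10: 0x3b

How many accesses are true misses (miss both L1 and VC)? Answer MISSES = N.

MISSES = 3

0: 0x4c (blk 9, set 1) → MISS  vc=[]
1: 0x4b (blk 9, set 1) → L1-HIT  vc=[]
2: 0x48 (blk 9, set 1) → L1-HIT  vc=[]
3: 0x7d (blk 15, set 1) → MISS  vc=[9]
4: 0x78 (blk 15, set 1) → L1-HIT  vc=[9]
5: 0x3a (blk 7, set 1) → MISS  vc=[9, 15]
6: 0x3e (blk 7, set 1) → L1-HIT  vc=[9, 15]
7: 0x79 (blk 15, set 1) → VC-HIT  vc=[9, 7]
8: 0x4f (blk 9, set 1) → VC-HIT  vc=[15, 7]
9: 0x4e (blk 9, set 1) → L1-HIT  vc=[15, 7]
10: 0x3b (blk 7, set 1) → VC-HIT  vc=[15, 9]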